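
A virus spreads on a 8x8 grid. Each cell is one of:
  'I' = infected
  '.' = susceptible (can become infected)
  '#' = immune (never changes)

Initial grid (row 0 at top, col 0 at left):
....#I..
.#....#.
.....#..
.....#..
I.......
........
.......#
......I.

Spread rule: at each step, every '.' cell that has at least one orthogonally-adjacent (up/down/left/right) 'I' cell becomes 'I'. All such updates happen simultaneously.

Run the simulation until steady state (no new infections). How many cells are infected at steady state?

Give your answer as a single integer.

Answer: 58

Derivation:
Step 0 (initial): 3 infected
Step 1: +8 new -> 11 infected
Step 2: +10 new -> 21 infected
Step 3: +15 new -> 36 infected
Step 4: +18 new -> 54 infected
Step 5: +4 new -> 58 infected
Step 6: +0 new -> 58 infected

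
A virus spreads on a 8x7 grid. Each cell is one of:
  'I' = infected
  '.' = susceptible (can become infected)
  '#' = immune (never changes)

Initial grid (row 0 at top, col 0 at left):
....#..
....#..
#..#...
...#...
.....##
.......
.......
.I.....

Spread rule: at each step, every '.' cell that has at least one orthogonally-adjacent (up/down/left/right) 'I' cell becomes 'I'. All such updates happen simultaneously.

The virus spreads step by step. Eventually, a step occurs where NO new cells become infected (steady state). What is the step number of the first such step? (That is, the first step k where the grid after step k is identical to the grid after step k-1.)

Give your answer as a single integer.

Step 0 (initial): 1 infected
Step 1: +3 new -> 4 infected
Step 2: +4 new -> 8 infected
Step 3: +5 new -> 13 infected
Step 4: +6 new -> 19 infected
Step 5: +7 new -> 26 infected
Step 6: +5 new -> 31 infected
Step 7: +5 new -> 36 infected
Step 8: +5 new -> 41 infected
Step 9: +3 new -> 44 infected
Step 10: +2 new -> 46 infected
Step 11: +2 new -> 48 infected
Step 12: +1 new -> 49 infected
Step 13: +0 new -> 49 infected

Answer: 13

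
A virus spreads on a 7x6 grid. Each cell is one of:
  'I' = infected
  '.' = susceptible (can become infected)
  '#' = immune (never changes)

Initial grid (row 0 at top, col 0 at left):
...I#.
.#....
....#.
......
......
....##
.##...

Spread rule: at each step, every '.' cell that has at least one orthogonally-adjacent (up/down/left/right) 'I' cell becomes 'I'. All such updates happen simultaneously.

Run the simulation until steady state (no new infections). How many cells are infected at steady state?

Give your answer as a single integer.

Step 0 (initial): 1 infected
Step 1: +2 new -> 3 infected
Step 2: +4 new -> 7 infected
Step 3: +4 new -> 11 infected
Step 4: +7 new -> 18 infected
Step 5: +6 new -> 24 infected
Step 6: +5 new -> 29 infected
Step 7: +3 new -> 32 infected
Step 8: +2 new -> 34 infected
Step 9: +1 new -> 35 infected
Step 10: +0 new -> 35 infected

Answer: 35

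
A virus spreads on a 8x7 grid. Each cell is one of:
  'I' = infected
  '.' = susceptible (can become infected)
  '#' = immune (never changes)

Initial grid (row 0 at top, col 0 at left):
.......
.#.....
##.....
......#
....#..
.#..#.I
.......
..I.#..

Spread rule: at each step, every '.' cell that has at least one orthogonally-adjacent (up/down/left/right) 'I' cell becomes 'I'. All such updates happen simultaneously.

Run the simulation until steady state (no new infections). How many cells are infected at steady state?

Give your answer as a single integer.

Step 0 (initial): 2 infected
Step 1: +6 new -> 8 infected
Step 2: +7 new -> 15 infected
Step 3: +6 new -> 21 infected
Step 4: +6 new -> 27 infected
Step 5: +7 new -> 34 infected
Step 6: +6 new -> 40 infected
Step 7: +4 new -> 44 infected
Step 8: +2 new -> 46 infected
Step 9: +1 new -> 47 infected
Step 10: +1 new -> 48 infected
Step 11: +0 new -> 48 infected

Answer: 48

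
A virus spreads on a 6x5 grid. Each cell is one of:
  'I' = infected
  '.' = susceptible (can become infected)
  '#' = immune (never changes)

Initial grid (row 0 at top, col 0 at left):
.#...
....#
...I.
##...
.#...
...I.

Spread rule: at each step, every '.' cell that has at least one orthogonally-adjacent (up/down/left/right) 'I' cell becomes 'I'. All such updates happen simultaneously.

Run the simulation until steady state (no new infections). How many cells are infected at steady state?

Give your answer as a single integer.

Answer: 25

Derivation:
Step 0 (initial): 2 infected
Step 1: +7 new -> 9 infected
Step 2: +8 new -> 17 infected
Step 3: +5 new -> 22 infected
Step 4: +2 new -> 24 infected
Step 5: +1 new -> 25 infected
Step 6: +0 new -> 25 infected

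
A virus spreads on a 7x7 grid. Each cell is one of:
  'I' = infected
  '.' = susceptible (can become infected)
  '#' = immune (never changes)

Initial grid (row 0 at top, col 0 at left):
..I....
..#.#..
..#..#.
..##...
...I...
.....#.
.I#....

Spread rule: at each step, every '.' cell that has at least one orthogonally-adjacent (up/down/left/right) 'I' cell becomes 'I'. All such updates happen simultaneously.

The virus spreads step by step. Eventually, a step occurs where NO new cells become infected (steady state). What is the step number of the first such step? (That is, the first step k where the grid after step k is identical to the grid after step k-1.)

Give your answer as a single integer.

Answer: 6

Derivation:
Step 0 (initial): 3 infected
Step 1: +7 new -> 10 infected
Step 2: +11 new -> 21 infected
Step 3: +10 new -> 31 infected
Step 4: +7 new -> 38 infected
Step 5: +3 new -> 41 infected
Step 6: +0 new -> 41 infected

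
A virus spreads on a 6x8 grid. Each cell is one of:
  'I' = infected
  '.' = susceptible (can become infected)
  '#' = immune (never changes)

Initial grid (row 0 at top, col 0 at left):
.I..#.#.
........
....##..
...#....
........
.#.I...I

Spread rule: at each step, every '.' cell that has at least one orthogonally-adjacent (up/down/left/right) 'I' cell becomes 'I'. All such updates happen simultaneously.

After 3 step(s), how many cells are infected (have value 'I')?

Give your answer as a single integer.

Answer: 30

Derivation:
Step 0 (initial): 3 infected
Step 1: +8 new -> 11 infected
Step 2: +9 new -> 20 infected
Step 3: +10 new -> 30 infected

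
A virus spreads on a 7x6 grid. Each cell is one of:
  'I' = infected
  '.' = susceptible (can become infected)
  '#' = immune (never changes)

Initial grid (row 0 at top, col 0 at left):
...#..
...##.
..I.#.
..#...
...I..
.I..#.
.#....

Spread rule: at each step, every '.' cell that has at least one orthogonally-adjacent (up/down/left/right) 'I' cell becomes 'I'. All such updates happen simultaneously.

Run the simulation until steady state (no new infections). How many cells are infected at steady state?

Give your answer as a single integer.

Answer: 35

Derivation:
Step 0 (initial): 3 infected
Step 1: +10 new -> 13 infected
Step 2: +10 new -> 23 infected
Step 3: +6 new -> 29 infected
Step 4: +3 new -> 32 infected
Step 5: +1 new -> 33 infected
Step 6: +1 new -> 34 infected
Step 7: +1 new -> 35 infected
Step 8: +0 new -> 35 infected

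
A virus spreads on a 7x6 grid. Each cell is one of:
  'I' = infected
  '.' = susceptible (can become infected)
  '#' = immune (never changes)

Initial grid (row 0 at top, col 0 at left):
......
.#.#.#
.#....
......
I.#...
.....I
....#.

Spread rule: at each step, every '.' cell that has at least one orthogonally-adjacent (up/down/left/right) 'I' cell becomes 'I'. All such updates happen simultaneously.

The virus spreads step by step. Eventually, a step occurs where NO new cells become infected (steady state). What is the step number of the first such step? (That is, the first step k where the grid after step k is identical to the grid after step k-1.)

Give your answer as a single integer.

Step 0 (initial): 2 infected
Step 1: +6 new -> 8 infected
Step 2: +7 new -> 15 infected
Step 3: +8 new -> 23 infected
Step 4: +5 new -> 28 infected
Step 5: +4 new -> 32 infected
Step 6: +2 new -> 34 infected
Step 7: +2 new -> 36 infected
Step 8: +0 new -> 36 infected

Answer: 8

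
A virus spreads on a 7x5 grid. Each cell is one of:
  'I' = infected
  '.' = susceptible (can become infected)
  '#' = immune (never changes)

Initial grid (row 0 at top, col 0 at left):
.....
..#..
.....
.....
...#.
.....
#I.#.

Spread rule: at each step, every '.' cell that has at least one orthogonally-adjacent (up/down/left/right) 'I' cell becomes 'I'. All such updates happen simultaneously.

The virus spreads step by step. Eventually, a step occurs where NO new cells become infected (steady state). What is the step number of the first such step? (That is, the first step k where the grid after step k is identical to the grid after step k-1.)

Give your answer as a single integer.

Answer: 10

Derivation:
Step 0 (initial): 1 infected
Step 1: +2 new -> 3 infected
Step 2: +3 new -> 6 infected
Step 3: +4 new -> 10 infected
Step 4: +4 new -> 14 infected
Step 5: +6 new -> 20 infected
Step 6: +4 new -> 24 infected
Step 7: +4 new -> 28 infected
Step 8: +2 new -> 30 infected
Step 9: +1 new -> 31 infected
Step 10: +0 new -> 31 infected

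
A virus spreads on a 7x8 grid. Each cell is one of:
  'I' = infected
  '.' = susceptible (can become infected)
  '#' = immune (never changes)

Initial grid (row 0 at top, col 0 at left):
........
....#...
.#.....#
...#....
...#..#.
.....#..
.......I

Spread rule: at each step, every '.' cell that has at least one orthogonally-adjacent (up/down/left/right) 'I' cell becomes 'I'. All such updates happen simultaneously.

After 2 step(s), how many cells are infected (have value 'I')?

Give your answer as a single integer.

Answer: 6

Derivation:
Step 0 (initial): 1 infected
Step 1: +2 new -> 3 infected
Step 2: +3 new -> 6 infected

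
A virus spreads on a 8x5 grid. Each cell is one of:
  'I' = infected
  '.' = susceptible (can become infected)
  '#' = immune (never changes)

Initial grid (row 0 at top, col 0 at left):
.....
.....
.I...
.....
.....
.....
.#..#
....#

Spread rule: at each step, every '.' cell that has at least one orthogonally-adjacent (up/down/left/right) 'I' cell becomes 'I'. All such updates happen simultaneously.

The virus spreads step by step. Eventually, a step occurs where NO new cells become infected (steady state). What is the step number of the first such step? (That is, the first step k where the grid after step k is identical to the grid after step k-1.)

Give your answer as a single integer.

Step 0 (initial): 1 infected
Step 1: +4 new -> 5 infected
Step 2: +7 new -> 12 infected
Step 3: +8 new -> 20 infected
Step 4: +6 new -> 26 infected
Step 5: +5 new -> 31 infected
Step 6: +4 new -> 35 infected
Step 7: +2 new -> 37 infected
Step 8: +0 new -> 37 infected

Answer: 8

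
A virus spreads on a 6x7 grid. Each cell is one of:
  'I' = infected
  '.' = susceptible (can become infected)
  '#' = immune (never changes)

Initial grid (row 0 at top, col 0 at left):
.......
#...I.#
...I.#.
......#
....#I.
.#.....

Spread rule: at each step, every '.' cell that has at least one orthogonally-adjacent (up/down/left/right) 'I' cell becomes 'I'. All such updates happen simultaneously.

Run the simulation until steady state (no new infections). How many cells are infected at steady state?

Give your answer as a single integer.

Answer: 35

Derivation:
Step 0 (initial): 3 infected
Step 1: +9 new -> 12 infected
Step 2: +9 new -> 21 infected
Step 3: +7 new -> 28 infected
Step 4: +4 new -> 32 infected
Step 5: +2 new -> 34 infected
Step 6: +1 new -> 35 infected
Step 7: +0 new -> 35 infected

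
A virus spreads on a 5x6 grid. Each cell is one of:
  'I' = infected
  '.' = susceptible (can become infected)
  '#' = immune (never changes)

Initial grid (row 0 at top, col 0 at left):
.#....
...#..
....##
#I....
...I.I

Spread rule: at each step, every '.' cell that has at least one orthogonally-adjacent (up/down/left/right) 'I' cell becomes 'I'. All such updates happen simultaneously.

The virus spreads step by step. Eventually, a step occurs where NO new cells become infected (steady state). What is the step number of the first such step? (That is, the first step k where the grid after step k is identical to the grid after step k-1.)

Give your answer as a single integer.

Step 0 (initial): 3 infected
Step 1: +7 new -> 10 infected
Step 2: +6 new -> 16 infected
Step 3: +2 new -> 18 infected
Step 4: +2 new -> 20 infected
Step 5: +1 new -> 21 infected
Step 6: +1 new -> 22 infected
Step 7: +2 new -> 24 infected
Step 8: +1 new -> 25 infected
Step 9: +0 new -> 25 infected

Answer: 9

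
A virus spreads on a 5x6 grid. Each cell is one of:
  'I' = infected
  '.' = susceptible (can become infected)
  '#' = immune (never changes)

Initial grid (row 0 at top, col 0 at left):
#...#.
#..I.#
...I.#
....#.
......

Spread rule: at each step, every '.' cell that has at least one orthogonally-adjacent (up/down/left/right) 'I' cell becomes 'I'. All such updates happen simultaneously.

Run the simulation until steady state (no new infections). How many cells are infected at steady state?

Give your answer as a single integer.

Answer: 23

Derivation:
Step 0 (initial): 2 infected
Step 1: +6 new -> 8 infected
Step 2: +5 new -> 13 infected
Step 3: +5 new -> 18 infected
Step 4: +3 new -> 21 infected
Step 5: +2 new -> 23 infected
Step 6: +0 new -> 23 infected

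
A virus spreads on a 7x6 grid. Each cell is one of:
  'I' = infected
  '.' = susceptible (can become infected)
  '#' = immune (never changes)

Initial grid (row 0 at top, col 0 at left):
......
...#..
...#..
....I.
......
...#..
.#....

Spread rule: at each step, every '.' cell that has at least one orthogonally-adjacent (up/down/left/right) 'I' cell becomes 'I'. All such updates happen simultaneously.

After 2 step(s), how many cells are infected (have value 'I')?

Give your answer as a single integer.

Step 0 (initial): 1 infected
Step 1: +4 new -> 5 infected
Step 2: +6 new -> 11 infected

Answer: 11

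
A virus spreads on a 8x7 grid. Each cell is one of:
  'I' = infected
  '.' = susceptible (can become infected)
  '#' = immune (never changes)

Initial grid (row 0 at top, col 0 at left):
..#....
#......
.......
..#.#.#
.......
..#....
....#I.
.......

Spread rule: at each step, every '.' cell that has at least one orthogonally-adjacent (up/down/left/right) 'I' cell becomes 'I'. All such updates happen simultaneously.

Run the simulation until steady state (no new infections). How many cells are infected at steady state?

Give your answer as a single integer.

Step 0 (initial): 1 infected
Step 1: +3 new -> 4 infected
Step 2: +5 new -> 9 infected
Step 3: +5 new -> 14 infected
Step 4: +4 new -> 18 infected
Step 5: +7 new -> 25 infected
Step 6: +7 new -> 32 infected
Step 7: +8 new -> 40 infected
Step 8: +5 new -> 45 infected
Step 9: +2 new -> 47 infected
Step 10: +1 new -> 48 infected
Step 11: +1 new -> 49 infected
Step 12: +0 new -> 49 infected

Answer: 49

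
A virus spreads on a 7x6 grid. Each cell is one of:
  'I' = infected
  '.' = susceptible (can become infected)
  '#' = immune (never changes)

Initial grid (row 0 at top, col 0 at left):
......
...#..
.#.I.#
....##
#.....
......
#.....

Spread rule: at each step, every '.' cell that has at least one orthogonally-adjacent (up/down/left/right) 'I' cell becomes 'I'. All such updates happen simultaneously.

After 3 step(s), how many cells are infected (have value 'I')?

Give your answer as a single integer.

Answer: 16

Derivation:
Step 0 (initial): 1 infected
Step 1: +3 new -> 4 infected
Step 2: +4 new -> 8 infected
Step 3: +8 new -> 16 infected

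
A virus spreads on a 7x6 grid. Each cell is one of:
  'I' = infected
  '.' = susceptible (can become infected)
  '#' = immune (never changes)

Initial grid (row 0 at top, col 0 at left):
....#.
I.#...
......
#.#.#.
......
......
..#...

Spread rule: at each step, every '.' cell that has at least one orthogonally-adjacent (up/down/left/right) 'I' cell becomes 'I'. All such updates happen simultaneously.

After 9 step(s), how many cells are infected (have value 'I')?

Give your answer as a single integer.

Answer: 35

Derivation:
Step 0 (initial): 1 infected
Step 1: +3 new -> 4 infected
Step 2: +2 new -> 6 infected
Step 3: +3 new -> 9 infected
Step 4: +3 new -> 12 infected
Step 5: +6 new -> 18 infected
Step 6: +6 new -> 24 infected
Step 7: +5 new -> 29 infected
Step 8: +4 new -> 33 infected
Step 9: +2 new -> 35 infected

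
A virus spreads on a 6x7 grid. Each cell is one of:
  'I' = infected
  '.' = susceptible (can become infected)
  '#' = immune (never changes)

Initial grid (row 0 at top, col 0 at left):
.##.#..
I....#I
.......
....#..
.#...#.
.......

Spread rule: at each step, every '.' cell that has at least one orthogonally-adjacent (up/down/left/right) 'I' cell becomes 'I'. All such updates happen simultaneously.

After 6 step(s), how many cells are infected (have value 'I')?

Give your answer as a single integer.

Answer: 33

Derivation:
Step 0 (initial): 2 infected
Step 1: +5 new -> 7 infected
Step 2: +6 new -> 13 infected
Step 3: +7 new -> 20 infected
Step 4: +6 new -> 26 infected
Step 5: +4 new -> 30 infected
Step 6: +3 new -> 33 infected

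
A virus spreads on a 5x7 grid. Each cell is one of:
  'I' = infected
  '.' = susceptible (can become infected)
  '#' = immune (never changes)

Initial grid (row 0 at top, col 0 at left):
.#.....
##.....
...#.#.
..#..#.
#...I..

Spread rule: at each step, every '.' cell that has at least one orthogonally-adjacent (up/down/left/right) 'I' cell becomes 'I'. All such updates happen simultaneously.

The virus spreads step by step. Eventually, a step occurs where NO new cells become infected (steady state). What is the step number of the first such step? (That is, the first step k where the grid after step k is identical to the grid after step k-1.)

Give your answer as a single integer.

Answer: 7

Derivation:
Step 0 (initial): 1 infected
Step 1: +3 new -> 4 infected
Step 2: +4 new -> 8 infected
Step 3: +3 new -> 11 infected
Step 4: +5 new -> 16 infected
Step 5: +6 new -> 22 infected
Step 6: +4 new -> 26 infected
Step 7: +0 new -> 26 infected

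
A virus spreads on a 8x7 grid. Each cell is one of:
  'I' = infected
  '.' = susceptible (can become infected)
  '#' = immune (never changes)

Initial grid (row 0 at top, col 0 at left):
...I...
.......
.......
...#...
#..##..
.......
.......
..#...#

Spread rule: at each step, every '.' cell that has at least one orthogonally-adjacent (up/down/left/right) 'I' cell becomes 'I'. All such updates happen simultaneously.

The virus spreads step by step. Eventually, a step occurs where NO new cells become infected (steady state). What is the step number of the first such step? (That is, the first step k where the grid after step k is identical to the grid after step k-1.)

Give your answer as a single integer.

Step 0 (initial): 1 infected
Step 1: +3 new -> 4 infected
Step 2: +5 new -> 9 infected
Step 3: +6 new -> 15 infected
Step 4: +6 new -> 21 infected
Step 5: +5 new -> 26 infected
Step 6: +5 new -> 31 infected
Step 7: +5 new -> 36 infected
Step 8: +6 new -> 42 infected
Step 9: +6 new -> 48 infected
Step 10: +2 new -> 50 infected
Step 11: +0 new -> 50 infected

Answer: 11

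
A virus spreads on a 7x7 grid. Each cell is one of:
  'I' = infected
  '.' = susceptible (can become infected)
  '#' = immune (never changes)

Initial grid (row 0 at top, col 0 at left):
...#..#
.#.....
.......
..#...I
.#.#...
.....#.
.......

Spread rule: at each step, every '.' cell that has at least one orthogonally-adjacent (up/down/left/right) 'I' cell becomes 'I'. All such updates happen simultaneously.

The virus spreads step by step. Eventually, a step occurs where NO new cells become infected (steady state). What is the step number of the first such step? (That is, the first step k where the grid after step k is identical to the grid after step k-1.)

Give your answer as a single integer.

Answer: 10

Derivation:
Step 0 (initial): 1 infected
Step 1: +3 new -> 4 infected
Step 2: +5 new -> 9 infected
Step 3: +5 new -> 14 infected
Step 4: +5 new -> 19 infected
Step 5: +5 new -> 24 infected
Step 6: +4 new -> 28 infected
Step 7: +6 new -> 34 infected
Step 8: +5 new -> 39 infected
Step 9: +3 new -> 42 infected
Step 10: +0 new -> 42 infected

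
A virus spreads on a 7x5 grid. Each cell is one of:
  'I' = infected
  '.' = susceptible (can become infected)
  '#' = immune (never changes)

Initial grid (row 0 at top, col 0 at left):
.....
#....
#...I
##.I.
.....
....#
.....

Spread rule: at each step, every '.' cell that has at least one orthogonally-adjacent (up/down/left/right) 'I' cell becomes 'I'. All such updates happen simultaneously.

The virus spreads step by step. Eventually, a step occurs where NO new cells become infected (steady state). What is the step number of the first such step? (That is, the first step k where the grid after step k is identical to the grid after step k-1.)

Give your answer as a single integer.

Answer: 7

Derivation:
Step 0 (initial): 2 infected
Step 1: +5 new -> 7 infected
Step 2: +6 new -> 13 infected
Step 3: +6 new -> 19 infected
Step 4: +6 new -> 25 infected
Step 5: +3 new -> 28 infected
Step 6: +2 new -> 30 infected
Step 7: +0 new -> 30 infected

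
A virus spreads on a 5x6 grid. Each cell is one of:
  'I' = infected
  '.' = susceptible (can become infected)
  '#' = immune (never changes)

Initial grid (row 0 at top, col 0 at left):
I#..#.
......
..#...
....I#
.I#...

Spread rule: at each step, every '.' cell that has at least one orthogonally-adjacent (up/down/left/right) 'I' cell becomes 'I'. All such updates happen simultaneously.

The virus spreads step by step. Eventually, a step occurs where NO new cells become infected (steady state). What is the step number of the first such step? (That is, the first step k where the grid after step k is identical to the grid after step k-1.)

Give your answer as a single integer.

Step 0 (initial): 3 infected
Step 1: +6 new -> 9 infected
Step 2: +10 new -> 19 infected
Step 3: +3 new -> 22 infected
Step 4: +3 new -> 25 infected
Step 5: +0 new -> 25 infected

Answer: 5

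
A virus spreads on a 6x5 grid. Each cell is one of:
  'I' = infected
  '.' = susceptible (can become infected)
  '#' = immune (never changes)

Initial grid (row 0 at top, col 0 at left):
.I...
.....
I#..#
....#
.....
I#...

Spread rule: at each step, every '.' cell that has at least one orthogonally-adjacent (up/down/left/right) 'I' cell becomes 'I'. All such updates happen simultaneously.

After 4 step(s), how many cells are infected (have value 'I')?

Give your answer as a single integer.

Answer: 23

Derivation:
Step 0 (initial): 3 infected
Step 1: +6 new -> 9 infected
Step 2: +4 new -> 13 infected
Step 3: +5 new -> 18 infected
Step 4: +5 new -> 23 infected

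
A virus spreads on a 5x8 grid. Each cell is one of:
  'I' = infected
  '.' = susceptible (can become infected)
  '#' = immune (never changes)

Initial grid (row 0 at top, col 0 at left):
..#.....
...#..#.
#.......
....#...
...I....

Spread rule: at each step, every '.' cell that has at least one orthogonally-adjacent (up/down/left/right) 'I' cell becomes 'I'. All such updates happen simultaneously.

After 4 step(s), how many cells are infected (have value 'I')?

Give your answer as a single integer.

Step 0 (initial): 1 infected
Step 1: +3 new -> 4 infected
Step 2: +4 new -> 8 infected
Step 3: +6 new -> 14 infected
Step 4: +7 new -> 21 infected

Answer: 21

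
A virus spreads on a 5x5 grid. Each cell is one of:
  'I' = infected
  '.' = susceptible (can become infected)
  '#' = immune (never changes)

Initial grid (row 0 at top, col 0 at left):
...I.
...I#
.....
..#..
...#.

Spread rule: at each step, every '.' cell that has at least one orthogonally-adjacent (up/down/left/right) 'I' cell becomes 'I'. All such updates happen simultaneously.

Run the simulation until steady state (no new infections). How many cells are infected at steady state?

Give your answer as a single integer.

Answer: 22

Derivation:
Step 0 (initial): 2 infected
Step 1: +4 new -> 6 infected
Step 2: +5 new -> 11 infected
Step 3: +4 new -> 15 infected
Step 4: +3 new -> 18 infected
Step 5: +2 new -> 20 infected
Step 6: +2 new -> 22 infected
Step 7: +0 new -> 22 infected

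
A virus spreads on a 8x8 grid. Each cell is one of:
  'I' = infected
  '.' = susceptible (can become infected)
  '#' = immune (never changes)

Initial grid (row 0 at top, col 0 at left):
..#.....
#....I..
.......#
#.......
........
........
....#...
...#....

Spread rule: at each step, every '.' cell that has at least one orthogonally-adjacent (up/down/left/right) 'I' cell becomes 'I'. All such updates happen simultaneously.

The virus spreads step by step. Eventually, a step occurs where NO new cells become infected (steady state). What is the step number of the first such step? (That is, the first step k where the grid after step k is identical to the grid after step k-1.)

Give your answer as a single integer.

Step 0 (initial): 1 infected
Step 1: +4 new -> 5 infected
Step 2: +7 new -> 12 infected
Step 3: +7 new -> 19 infected
Step 4: +7 new -> 26 infected
Step 5: +8 new -> 34 infected
Step 6: +8 new -> 42 infected
Step 7: +6 new -> 48 infected
Step 8: +4 new -> 52 infected
Step 9: +3 new -> 55 infected
Step 10: +2 new -> 57 infected
Step 11: +1 new -> 58 infected
Step 12: +0 new -> 58 infected

Answer: 12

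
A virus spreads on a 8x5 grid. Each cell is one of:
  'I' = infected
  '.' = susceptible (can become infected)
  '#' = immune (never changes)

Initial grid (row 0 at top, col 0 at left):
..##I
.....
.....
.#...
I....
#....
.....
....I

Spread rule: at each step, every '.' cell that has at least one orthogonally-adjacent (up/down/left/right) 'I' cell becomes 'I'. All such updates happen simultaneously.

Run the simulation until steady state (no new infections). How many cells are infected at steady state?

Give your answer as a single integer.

Answer: 36

Derivation:
Step 0 (initial): 3 infected
Step 1: +5 new -> 8 infected
Step 2: +8 new -> 16 infected
Step 3: +13 new -> 29 infected
Step 4: +6 new -> 35 infected
Step 5: +1 new -> 36 infected
Step 6: +0 new -> 36 infected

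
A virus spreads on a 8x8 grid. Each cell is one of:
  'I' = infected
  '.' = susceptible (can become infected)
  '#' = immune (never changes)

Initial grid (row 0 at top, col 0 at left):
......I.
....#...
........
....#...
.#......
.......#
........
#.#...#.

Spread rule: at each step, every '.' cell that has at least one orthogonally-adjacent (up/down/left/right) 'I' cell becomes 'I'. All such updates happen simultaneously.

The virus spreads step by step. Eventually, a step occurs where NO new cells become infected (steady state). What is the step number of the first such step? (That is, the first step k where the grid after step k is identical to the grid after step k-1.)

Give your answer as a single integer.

Answer: 13

Derivation:
Step 0 (initial): 1 infected
Step 1: +3 new -> 4 infected
Step 2: +4 new -> 8 infected
Step 3: +4 new -> 12 infected
Step 4: +6 new -> 18 infected
Step 5: +6 new -> 24 infected
Step 6: +7 new -> 31 infected
Step 7: +7 new -> 38 infected
Step 8: +7 new -> 45 infected
Step 9: +4 new -> 49 infected
Step 10: +4 new -> 53 infected
Step 11: +2 new -> 55 infected
Step 12: +2 new -> 57 infected
Step 13: +0 new -> 57 infected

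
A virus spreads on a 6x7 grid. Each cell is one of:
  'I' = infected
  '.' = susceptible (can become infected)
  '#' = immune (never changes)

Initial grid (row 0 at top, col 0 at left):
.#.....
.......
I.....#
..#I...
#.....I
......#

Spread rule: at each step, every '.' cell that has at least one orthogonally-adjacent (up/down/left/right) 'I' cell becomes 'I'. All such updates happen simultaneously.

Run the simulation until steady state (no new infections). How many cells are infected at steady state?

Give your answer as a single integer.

Step 0 (initial): 3 infected
Step 1: +8 new -> 11 infected
Step 2: +11 new -> 22 infected
Step 3: +7 new -> 29 infected
Step 4: +4 new -> 33 infected
Step 5: +3 new -> 36 infected
Step 6: +1 new -> 37 infected
Step 7: +0 new -> 37 infected

Answer: 37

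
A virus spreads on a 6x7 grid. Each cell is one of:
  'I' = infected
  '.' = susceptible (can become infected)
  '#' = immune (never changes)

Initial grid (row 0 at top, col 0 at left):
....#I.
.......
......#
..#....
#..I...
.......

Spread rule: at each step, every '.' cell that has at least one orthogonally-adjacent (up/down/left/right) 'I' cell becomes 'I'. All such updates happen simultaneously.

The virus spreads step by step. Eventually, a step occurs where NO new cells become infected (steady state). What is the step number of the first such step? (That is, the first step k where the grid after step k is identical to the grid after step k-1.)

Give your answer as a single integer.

Step 0 (initial): 2 infected
Step 1: +6 new -> 8 infected
Step 2: +9 new -> 17 infected
Step 3: +8 new -> 25 infected
Step 4: +7 new -> 32 infected
Step 5: +3 new -> 35 infected
Step 6: +2 new -> 37 infected
Step 7: +1 new -> 38 infected
Step 8: +0 new -> 38 infected

Answer: 8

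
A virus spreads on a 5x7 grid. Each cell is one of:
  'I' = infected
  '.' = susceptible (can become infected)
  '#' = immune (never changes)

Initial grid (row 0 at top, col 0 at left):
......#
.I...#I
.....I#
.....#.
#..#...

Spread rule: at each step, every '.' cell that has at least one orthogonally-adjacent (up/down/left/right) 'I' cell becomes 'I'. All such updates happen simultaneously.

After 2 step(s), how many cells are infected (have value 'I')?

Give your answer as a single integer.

Answer: 17

Derivation:
Step 0 (initial): 3 infected
Step 1: +5 new -> 8 infected
Step 2: +9 new -> 17 infected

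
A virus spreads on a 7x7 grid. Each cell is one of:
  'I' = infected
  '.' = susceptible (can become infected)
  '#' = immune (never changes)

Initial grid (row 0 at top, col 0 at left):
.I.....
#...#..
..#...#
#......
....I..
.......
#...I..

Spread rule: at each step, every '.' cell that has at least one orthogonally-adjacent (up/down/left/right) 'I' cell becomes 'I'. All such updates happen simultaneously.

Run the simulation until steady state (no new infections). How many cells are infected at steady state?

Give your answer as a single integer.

Answer: 43

Derivation:
Step 0 (initial): 3 infected
Step 1: +9 new -> 12 infected
Step 2: +12 new -> 24 infected
Step 3: +12 new -> 36 infected
Step 4: +4 new -> 40 infected
Step 5: +3 new -> 43 infected
Step 6: +0 new -> 43 infected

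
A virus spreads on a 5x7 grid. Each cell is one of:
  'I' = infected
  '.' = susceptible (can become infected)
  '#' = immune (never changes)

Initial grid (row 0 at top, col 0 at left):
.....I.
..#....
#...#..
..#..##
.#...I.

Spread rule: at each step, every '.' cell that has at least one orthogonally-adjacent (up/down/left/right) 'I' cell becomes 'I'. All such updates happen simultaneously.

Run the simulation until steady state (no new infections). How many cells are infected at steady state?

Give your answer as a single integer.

Step 0 (initial): 2 infected
Step 1: +5 new -> 7 infected
Step 2: +6 new -> 13 infected
Step 3: +5 new -> 18 infected
Step 4: +2 new -> 20 infected
Step 5: +3 new -> 23 infected
Step 6: +2 new -> 25 infected
Step 7: +1 new -> 26 infected
Step 8: +1 new -> 27 infected
Step 9: +1 new -> 28 infected
Step 10: +0 new -> 28 infected

Answer: 28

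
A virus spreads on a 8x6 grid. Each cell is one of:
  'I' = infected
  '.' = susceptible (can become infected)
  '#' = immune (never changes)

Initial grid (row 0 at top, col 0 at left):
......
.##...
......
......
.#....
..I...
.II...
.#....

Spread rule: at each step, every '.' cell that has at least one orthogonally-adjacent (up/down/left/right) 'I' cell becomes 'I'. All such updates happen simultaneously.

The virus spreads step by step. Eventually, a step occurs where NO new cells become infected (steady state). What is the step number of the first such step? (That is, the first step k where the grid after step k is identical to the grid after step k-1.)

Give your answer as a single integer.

Step 0 (initial): 3 infected
Step 1: +6 new -> 9 infected
Step 2: +7 new -> 16 infected
Step 3: +8 new -> 24 infected
Step 4: +6 new -> 30 infected
Step 5: +4 new -> 34 infected
Step 6: +4 new -> 38 infected
Step 7: +4 new -> 42 infected
Step 8: +2 new -> 44 infected
Step 9: +0 new -> 44 infected

Answer: 9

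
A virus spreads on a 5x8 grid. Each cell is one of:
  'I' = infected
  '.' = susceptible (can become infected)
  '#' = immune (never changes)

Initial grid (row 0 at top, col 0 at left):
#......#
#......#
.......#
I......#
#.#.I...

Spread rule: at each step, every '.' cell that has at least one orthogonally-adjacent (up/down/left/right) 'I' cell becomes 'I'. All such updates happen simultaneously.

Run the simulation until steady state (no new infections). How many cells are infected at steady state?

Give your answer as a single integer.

Step 0 (initial): 2 infected
Step 1: +5 new -> 7 infected
Step 2: +7 new -> 14 infected
Step 3: +7 new -> 21 infected
Step 4: +6 new -> 27 infected
Step 5: +4 new -> 31 infected
Step 6: +1 new -> 32 infected
Step 7: +0 new -> 32 infected

Answer: 32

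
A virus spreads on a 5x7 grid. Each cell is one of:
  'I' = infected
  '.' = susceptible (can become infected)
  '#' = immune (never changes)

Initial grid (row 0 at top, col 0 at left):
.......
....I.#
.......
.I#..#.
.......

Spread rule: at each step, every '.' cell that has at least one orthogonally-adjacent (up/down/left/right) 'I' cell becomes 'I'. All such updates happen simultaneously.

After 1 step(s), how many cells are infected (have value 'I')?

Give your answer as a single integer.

Answer: 9

Derivation:
Step 0 (initial): 2 infected
Step 1: +7 new -> 9 infected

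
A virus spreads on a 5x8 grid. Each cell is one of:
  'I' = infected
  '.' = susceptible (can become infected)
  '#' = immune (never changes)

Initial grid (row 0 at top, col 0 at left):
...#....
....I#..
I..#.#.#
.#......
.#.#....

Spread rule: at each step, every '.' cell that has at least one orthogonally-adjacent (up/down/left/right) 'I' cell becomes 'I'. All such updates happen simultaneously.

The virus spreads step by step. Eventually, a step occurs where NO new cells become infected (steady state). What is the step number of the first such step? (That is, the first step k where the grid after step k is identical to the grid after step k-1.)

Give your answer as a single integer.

Answer: 7

Derivation:
Step 0 (initial): 2 infected
Step 1: +6 new -> 8 infected
Step 2: +7 new -> 15 infected
Step 3: +7 new -> 22 infected
Step 4: +5 new -> 27 infected
Step 5: +4 new -> 31 infected
Step 6: +1 new -> 32 infected
Step 7: +0 new -> 32 infected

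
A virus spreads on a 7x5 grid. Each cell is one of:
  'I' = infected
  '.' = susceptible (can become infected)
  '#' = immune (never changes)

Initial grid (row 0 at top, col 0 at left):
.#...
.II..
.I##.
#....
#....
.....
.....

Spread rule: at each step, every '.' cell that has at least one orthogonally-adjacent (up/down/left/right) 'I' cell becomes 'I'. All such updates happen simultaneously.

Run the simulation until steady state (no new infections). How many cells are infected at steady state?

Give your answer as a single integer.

Answer: 30

Derivation:
Step 0 (initial): 3 infected
Step 1: +5 new -> 8 infected
Step 2: +5 new -> 13 infected
Step 3: +5 new -> 18 infected
Step 4: +5 new -> 23 infected
Step 5: +4 new -> 27 infected
Step 6: +2 new -> 29 infected
Step 7: +1 new -> 30 infected
Step 8: +0 new -> 30 infected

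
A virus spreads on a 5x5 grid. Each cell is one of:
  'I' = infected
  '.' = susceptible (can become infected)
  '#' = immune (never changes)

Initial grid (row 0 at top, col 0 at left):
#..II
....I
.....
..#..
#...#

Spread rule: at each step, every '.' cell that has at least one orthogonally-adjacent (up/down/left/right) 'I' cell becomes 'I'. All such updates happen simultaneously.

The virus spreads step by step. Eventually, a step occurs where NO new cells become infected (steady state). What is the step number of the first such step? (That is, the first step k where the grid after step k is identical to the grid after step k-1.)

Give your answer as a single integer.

Answer: 7

Derivation:
Step 0 (initial): 3 infected
Step 1: +3 new -> 6 infected
Step 2: +4 new -> 10 infected
Step 3: +3 new -> 13 infected
Step 4: +3 new -> 16 infected
Step 5: +3 new -> 19 infected
Step 6: +2 new -> 21 infected
Step 7: +0 new -> 21 infected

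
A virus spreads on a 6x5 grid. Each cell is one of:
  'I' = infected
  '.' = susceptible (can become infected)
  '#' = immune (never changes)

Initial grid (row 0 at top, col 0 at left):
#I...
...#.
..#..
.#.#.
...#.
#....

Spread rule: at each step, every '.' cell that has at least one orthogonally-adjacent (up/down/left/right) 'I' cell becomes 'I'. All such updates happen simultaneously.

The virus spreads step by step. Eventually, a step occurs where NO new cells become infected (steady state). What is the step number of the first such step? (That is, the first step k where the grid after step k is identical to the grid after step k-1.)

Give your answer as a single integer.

Answer: 10

Derivation:
Step 0 (initial): 1 infected
Step 1: +2 new -> 3 infected
Step 2: +4 new -> 7 infected
Step 3: +2 new -> 9 infected
Step 4: +2 new -> 11 infected
Step 5: +2 new -> 13 infected
Step 6: +3 new -> 16 infected
Step 7: +3 new -> 19 infected
Step 8: +3 new -> 22 infected
Step 9: +1 new -> 23 infected
Step 10: +0 new -> 23 infected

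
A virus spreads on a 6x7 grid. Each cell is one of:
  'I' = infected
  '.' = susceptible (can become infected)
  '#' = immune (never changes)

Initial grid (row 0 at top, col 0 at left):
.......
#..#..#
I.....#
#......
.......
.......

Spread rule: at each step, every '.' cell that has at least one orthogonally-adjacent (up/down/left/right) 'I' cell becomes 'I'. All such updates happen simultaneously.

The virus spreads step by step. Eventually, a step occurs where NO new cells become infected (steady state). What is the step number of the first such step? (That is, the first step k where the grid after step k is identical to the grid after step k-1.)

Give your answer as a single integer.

Step 0 (initial): 1 infected
Step 1: +1 new -> 2 infected
Step 2: +3 new -> 5 infected
Step 3: +5 new -> 10 infected
Step 4: +7 new -> 17 infected
Step 5: +7 new -> 24 infected
Step 6: +5 new -> 29 infected
Step 7: +4 new -> 33 infected
Step 8: +3 new -> 36 infected
Step 9: +1 new -> 37 infected
Step 10: +0 new -> 37 infected

Answer: 10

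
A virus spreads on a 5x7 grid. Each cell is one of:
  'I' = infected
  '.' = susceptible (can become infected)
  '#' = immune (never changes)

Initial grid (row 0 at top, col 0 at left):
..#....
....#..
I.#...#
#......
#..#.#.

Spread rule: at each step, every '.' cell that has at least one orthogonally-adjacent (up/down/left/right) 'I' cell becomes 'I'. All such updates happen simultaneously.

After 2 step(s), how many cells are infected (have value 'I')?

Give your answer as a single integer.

Answer: 6

Derivation:
Step 0 (initial): 1 infected
Step 1: +2 new -> 3 infected
Step 2: +3 new -> 6 infected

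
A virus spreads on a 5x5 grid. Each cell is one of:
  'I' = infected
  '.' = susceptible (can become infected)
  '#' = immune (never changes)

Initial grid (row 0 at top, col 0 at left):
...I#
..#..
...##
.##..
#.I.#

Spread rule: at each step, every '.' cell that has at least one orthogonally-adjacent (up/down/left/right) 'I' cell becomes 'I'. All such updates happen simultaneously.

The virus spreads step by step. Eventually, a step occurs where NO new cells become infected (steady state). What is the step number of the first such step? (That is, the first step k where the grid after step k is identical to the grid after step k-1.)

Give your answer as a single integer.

Step 0 (initial): 2 infected
Step 1: +4 new -> 6 infected
Step 2: +3 new -> 9 infected
Step 3: +3 new -> 12 infected
Step 4: +2 new -> 14 infected
Step 5: +2 new -> 16 infected
Step 6: +1 new -> 17 infected
Step 7: +0 new -> 17 infected

Answer: 7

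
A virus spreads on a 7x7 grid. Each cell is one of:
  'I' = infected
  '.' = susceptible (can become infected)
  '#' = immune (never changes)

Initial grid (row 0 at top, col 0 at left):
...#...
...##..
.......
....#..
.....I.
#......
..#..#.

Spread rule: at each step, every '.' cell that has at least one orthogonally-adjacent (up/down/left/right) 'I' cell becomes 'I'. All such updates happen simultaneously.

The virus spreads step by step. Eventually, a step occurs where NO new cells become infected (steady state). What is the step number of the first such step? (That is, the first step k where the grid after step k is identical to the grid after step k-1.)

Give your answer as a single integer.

Step 0 (initial): 1 infected
Step 1: +4 new -> 5 infected
Step 2: +5 new -> 10 infected
Step 3: +8 new -> 18 infected
Step 4: +7 new -> 25 infected
Step 5: +6 new -> 31 infected
Step 6: +4 new -> 35 infected
Step 7: +4 new -> 39 infected
Step 8: +2 new -> 41 infected
Step 9: +1 new -> 42 infected
Step 10: +0 new -> 42 infected

Answer: 10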